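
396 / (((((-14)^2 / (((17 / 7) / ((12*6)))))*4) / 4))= 187 / 2744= 0.07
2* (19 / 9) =38 / 9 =4.22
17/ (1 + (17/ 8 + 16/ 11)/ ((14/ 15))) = 2992/ 851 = 3.52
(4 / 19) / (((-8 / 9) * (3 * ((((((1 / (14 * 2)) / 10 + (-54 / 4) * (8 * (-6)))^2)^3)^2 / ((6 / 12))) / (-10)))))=1741636988169093120000000000000 / 24186819890772853850566194064653367792781740330039317599888382739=0.00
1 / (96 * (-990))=-1 / 95040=-0.00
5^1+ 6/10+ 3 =43/5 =8.60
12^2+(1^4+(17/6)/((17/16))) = 443/3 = 147.67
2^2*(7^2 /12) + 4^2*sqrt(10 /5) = 49 /3 + 16*sqrt(2) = 38.96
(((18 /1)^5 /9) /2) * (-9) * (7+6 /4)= -8030664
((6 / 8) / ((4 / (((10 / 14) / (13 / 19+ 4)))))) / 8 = 285 / 79744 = 0.00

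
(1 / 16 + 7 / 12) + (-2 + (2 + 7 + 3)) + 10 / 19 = 10189 / 912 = 11.17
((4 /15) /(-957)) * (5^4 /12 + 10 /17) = -2149 /146421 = -0.01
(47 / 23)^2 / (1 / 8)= 17672 / 529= 33.41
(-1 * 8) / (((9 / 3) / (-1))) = 8 / 3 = 2.67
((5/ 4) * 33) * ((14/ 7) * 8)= 660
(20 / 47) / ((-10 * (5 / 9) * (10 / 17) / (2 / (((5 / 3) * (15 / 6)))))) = -1836 / 29375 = -0.06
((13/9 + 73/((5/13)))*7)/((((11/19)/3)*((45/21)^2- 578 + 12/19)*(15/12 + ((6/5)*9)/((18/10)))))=-4262482952/2551625175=-1.67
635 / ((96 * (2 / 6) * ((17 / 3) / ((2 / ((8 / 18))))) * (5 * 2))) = 3429 / 2176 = 1.58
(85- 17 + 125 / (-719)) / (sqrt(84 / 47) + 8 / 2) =2292049 / 120073- 48767*sqrt(987) / 240146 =12.71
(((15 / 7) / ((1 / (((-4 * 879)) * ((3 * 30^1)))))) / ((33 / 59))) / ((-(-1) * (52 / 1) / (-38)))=886823100 / 1001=885937.16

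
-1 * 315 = -315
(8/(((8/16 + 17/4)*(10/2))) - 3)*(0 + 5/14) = -253/266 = -0.95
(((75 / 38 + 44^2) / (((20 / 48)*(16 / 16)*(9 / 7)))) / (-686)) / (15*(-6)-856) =0.01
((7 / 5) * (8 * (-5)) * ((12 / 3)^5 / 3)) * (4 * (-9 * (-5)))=-3440640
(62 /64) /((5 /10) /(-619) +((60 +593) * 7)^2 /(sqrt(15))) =287835 /10705480313500587624784 +248179230951631 * sqrt(15) /5352740156750293812392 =0.00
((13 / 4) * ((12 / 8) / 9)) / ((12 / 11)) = 143 / 288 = 0.50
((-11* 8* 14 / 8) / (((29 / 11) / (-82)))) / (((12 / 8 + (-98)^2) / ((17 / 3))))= 2.83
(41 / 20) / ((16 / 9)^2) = 0.65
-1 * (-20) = 20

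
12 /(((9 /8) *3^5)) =32 /729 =0.04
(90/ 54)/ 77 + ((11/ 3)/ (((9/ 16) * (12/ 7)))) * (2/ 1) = 47567/ 6237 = 7.63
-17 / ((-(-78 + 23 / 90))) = -1530 / 6997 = -0.22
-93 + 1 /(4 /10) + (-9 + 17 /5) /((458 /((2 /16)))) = -414497 /4580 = -90.50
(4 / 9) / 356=1 / 801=0.00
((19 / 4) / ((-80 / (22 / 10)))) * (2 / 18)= -209 / 14400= -0.01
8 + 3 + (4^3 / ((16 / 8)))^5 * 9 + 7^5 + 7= 302006713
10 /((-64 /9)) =-45 /32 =-1.41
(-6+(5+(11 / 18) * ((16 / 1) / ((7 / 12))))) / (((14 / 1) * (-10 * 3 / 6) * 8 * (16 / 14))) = -331 / 13440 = -0.02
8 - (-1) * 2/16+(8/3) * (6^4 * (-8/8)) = -27583/8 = -3447.88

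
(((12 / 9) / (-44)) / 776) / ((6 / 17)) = -17 / 153648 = -0.00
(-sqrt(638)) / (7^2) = -sqrt(638) / 49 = -0.52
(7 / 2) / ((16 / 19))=133 / 32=4.16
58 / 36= 29 / 18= 1.61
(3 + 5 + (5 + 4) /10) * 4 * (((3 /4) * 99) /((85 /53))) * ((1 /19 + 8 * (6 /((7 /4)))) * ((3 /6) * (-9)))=-542167263 /2660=-203822.28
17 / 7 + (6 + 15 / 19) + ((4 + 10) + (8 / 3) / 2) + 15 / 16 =162721 / 6384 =25.49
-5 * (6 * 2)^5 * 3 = -3732480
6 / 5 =1.20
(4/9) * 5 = 2.22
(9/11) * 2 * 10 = 180/11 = 16.36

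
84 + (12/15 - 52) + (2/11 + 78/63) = 39524/1155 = 34.22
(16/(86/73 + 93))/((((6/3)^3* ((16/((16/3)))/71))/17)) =176222/20625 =8.54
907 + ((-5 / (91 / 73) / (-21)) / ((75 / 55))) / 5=25999958 / 28665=907.03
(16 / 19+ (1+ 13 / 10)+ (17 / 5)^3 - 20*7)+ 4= -444381 / 4750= -93.55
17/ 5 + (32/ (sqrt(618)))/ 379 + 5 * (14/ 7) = 16 * sqrt(618)/ 117111 + 67/ 5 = 13.40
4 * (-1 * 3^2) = -36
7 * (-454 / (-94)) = 1589 / 47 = 33.81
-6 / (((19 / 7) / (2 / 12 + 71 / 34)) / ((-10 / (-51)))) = -16100 / 16473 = -0.98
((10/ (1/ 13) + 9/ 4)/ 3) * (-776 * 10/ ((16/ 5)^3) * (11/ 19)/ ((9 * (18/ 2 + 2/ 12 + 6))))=-352776875/ 7967232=-44.28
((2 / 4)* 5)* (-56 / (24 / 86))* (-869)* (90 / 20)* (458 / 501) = 299496505 / 167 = 1793392.25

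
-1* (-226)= 226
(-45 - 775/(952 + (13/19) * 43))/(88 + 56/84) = -1280760/2480051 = -0.52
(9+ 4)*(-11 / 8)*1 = -143 / 8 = -17.88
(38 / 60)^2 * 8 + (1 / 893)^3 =514152053179 / 160227440325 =3.21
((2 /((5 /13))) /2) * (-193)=-501.80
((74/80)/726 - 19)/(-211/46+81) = -12689629/51037800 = -0.25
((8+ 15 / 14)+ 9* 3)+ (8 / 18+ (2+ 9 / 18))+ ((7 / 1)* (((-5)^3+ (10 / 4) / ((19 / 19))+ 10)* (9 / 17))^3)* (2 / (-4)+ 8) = -54929216390911 / 4952304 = -11091648.73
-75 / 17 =-4.41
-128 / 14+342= 2330 / 7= 332.86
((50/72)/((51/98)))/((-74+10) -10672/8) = -0.00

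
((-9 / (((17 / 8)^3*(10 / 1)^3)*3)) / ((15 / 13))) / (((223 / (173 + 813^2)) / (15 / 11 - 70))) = 83060591744 / 1506448625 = 55.14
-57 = -57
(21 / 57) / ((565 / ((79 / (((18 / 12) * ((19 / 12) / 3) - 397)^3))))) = -0.00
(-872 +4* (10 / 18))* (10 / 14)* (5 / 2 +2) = -19570 / 7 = -2795.71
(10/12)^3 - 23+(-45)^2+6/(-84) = 3027791/1512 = 2002.51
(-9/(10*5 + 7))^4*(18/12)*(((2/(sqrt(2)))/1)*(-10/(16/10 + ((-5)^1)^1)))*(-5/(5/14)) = -85050*sqrt(2)/2215457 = -0.05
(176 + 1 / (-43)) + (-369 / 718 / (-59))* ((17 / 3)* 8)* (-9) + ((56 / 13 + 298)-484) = -109752579 / 11840179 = -9.27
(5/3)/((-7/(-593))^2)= 1758245/147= 11960.85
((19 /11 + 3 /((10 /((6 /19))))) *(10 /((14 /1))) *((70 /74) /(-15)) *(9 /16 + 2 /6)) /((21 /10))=-7310 /208791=-0.04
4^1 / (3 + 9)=0.33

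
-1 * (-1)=1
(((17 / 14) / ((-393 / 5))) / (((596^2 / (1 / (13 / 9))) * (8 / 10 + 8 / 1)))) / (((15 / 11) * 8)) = -85 / 271009915904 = -0.00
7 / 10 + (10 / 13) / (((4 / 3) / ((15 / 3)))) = 233 / 65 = 3.58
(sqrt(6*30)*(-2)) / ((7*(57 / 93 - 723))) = 186*sqrt(5) / 78379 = 0.01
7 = 7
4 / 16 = 1 / 4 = 0.25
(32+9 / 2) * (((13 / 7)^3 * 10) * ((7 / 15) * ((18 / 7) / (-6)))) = -160381 / 343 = -467.58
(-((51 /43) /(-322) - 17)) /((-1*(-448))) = 235433 /6203008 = 0.04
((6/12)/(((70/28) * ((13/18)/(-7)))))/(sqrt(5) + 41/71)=183393/764530 - 317583 * sqrt(5)/764530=-0.69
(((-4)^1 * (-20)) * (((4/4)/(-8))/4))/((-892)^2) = -0.00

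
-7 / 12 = -0.58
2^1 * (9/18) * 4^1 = 4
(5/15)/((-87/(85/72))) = -85/18792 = -0.00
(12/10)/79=0.02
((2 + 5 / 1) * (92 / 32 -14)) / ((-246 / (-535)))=-333305 / 1968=-169.36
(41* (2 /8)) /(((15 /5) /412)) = 4223 /3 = 1407.67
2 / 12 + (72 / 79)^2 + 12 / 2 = 262021 / 37446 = 7.00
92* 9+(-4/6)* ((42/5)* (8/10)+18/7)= 143816/175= 821.81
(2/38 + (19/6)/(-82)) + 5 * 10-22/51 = 49.58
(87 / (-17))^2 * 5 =37845 / 289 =130.95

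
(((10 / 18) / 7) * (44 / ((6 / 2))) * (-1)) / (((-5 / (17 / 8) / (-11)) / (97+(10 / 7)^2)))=-9982621 / 18522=-538.96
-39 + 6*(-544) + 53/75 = -247672/75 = -3302.29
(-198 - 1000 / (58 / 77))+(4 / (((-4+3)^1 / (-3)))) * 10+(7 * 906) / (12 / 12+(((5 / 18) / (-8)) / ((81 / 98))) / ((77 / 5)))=4953.76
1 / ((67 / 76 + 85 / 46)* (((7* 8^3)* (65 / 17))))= 7429 / 277863040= 0.00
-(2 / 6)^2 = -1 / 9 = -0.11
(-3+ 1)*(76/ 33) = -152/ 33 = -4.61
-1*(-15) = 15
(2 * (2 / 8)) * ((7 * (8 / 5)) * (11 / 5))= 308 / 25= 12.32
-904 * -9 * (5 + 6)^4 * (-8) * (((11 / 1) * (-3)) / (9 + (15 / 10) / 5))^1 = 104824874880 / 31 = 3381447576.77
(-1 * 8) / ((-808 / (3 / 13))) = 3 / 1313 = 0.00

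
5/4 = 1.25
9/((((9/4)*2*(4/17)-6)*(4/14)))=-51/8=-6.38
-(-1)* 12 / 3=4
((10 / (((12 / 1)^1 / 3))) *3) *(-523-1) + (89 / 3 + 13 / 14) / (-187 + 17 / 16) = -49107406 / 12495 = -3930.16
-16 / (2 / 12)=-96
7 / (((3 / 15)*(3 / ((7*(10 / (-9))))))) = -2450 / 27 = -90.74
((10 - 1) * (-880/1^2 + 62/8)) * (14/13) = -219807/26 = -8454.12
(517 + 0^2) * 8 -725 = 3411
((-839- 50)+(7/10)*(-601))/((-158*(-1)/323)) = -4230331/1580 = -2677.42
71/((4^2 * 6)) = 71/96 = 0.74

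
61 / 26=2.35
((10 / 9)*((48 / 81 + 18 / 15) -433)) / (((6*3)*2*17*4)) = -58213 / 297432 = -0.20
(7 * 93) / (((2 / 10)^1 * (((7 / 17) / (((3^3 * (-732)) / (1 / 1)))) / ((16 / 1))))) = -2499750720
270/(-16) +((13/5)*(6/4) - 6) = -759/40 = -18.98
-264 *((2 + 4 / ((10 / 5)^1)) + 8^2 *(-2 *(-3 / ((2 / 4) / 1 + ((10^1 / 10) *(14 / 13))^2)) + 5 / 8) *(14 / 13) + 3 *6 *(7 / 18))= -17691768 / 221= -80053.25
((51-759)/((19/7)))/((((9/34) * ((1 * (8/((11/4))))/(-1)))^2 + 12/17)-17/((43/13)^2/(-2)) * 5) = -160221733518/10342089025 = -15.49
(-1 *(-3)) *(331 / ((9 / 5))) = 1655 / 3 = 551.67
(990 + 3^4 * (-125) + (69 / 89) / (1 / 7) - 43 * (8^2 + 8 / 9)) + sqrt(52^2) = -9506104 / 801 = -11867.80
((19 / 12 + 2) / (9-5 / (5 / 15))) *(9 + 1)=-215 / 36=-5.97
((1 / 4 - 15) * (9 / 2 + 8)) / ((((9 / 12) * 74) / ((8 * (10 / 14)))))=-14750 / 777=-18.98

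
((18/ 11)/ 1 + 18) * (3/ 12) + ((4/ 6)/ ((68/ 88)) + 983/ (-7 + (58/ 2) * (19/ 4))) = 3899326/ 293403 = 13.29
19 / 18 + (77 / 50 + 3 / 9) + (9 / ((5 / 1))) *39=73.13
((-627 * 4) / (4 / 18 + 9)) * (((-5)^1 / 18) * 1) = 6270 / 83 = 75.54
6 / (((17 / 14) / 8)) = 672 / 17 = 39.53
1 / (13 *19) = 1 / 247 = 0.00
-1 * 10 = -10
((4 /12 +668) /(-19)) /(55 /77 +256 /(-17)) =238595 /97299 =2.45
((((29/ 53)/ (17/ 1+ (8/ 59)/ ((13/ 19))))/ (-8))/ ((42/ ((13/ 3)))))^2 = 83612927281/ 496624618105088256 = 0.00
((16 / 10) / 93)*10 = 16 / 93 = 0.17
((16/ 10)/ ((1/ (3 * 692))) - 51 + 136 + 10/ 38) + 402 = 361842/ 95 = 3808.86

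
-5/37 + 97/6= 3559/222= 16.03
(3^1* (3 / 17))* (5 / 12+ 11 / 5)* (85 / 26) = 471 / 104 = 4.53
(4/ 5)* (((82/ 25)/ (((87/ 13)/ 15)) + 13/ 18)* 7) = 295022/ 6525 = 45.21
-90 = -90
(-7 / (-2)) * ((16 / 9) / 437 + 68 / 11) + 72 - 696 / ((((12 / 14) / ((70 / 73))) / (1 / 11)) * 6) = 258508618 / 3158199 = 81.85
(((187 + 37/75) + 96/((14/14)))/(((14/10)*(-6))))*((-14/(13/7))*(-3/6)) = -74417/585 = -127.21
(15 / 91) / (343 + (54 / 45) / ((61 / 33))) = 4575 / 9537983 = 0.00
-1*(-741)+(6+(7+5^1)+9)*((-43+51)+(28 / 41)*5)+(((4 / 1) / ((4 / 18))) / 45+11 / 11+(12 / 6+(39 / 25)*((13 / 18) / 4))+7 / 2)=25986869 / 24600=1056.38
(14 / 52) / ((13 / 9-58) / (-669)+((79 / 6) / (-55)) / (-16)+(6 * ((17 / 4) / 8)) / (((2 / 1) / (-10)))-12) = -37089360 / 3834976301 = -0.01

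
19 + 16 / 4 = 23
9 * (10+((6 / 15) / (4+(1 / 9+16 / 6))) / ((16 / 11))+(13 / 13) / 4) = 225981 / 2440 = 92.62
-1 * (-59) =59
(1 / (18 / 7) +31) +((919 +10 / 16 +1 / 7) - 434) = 517.16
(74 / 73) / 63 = 74 / 4599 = 0.02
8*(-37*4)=-1184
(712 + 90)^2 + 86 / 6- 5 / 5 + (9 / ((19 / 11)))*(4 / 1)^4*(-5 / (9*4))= 36652828 / 57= 643032.07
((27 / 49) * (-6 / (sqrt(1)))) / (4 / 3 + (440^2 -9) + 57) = -243 / 14233226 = -0.00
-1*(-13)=13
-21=-21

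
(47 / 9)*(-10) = -470 / 9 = -52.22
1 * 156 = 156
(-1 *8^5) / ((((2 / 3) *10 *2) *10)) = -6144 / 25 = -245.76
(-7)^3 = -343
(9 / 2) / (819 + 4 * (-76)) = 9 / 1030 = 0.01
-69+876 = 807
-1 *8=-8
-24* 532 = -12768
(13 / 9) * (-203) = -2639 / 9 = -293.22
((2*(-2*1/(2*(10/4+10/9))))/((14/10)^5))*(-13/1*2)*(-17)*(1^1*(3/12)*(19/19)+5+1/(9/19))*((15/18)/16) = -14078125/806736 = -17.45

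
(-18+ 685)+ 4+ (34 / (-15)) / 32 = 161023 / 240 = 670.93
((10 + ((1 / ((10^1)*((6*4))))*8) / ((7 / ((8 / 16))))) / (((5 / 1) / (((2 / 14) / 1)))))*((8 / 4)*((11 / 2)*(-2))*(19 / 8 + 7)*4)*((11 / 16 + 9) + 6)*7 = -11598961 / 448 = -25890.54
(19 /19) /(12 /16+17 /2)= 4 /37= 0.11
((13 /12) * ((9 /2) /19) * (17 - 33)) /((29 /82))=-6396 /551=-11.61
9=9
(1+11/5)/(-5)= -16/25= -0.64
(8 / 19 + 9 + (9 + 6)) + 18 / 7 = 3590 / 133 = 26.99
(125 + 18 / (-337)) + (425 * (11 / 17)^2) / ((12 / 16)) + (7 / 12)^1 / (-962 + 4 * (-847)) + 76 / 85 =108585080977 / 299053800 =363.10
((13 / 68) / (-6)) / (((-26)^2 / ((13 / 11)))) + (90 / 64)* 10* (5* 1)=1262249 / 17952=70.31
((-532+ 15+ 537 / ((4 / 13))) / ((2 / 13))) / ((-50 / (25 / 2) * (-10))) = 63869 / 320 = 199.59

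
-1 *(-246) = 246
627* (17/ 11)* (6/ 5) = 5814/ 5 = 1162.80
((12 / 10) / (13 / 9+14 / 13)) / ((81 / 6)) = 0.04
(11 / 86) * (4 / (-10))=-11 / 215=-0.05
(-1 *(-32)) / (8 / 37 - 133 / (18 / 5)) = -21312 / 24461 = -0.87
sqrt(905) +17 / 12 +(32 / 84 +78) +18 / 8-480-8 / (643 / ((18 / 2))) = -5375063 / 13503 +sqrt(905) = -367.98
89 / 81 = 1.10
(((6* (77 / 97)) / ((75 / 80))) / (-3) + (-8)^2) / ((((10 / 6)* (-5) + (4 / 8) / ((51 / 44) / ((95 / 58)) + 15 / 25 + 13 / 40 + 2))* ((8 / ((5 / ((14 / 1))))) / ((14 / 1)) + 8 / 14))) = -3.50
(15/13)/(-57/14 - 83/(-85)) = -0.37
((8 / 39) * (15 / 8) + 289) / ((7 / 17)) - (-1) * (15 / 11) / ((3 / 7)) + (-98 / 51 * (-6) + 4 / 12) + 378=55943512 / 51051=1095.84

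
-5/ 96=-0.05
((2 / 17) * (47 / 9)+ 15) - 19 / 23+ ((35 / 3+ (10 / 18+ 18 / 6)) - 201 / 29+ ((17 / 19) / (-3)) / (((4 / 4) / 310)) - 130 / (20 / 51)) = -1554574835 / 3877938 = -400.88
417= 417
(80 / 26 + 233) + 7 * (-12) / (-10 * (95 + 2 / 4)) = 2931987 / 12415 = 236.16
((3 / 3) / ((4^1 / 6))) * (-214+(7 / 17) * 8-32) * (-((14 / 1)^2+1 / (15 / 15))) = 1219233 / 17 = 71719.59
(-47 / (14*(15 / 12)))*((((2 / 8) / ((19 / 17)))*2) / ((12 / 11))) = -8789 / 7980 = -1.10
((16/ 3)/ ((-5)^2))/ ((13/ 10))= 32/ 195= 0.16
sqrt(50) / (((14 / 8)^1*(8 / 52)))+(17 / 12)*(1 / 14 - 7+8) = 85 / 56+130*sqrt(2) / 7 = 27.78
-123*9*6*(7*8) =-371952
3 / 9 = 1 / 3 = 0.33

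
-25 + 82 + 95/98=5681/98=57.97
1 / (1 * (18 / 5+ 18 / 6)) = 5 / 33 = 0.15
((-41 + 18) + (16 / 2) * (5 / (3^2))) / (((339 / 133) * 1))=-22211 / 3051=-7.28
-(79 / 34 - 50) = 1621 / 34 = 47.68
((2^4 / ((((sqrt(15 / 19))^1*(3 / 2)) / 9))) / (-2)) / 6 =-8*sqrt(285) / 15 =-9.00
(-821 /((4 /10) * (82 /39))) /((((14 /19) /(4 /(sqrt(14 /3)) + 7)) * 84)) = -1013935 /9184- 1013935 * sqrt(42) /225008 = -139.61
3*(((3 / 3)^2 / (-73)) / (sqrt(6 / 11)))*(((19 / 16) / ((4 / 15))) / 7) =-285*sqrt(66) / 65408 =-0.04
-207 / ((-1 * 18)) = 23 / 2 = 11.50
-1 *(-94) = 94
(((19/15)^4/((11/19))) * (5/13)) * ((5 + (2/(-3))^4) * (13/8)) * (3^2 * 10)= 1042437679/801900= 1299.96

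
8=8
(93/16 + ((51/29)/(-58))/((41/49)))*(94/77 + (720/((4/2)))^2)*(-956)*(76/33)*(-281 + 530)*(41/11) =-1529692327878.00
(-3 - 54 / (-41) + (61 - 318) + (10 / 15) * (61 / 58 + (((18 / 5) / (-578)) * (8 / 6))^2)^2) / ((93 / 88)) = -10237242224789226249284 / 41942609223844224375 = -244.08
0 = 0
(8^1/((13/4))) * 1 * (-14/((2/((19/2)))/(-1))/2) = 1064/13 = 81.85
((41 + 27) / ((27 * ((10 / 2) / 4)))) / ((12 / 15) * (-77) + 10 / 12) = -0.03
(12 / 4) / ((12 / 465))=465 / 4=116.25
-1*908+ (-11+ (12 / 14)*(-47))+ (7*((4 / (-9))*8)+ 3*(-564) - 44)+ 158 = -2562.17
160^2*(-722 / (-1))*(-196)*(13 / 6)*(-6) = 47095193600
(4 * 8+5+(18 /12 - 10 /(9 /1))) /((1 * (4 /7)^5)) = 11311111 /18432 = 613.67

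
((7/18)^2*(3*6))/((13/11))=539/234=2.30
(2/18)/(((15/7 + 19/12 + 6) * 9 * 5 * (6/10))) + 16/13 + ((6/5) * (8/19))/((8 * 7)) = 37343534/30110535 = 1.24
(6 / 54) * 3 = 1 / 3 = 0.33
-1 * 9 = -9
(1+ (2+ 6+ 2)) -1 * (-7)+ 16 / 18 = 18.89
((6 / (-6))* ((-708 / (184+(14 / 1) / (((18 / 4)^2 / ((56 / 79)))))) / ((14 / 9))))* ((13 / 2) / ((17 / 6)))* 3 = 1192652019 / 70242844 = 16.98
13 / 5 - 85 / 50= 9 / 10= 0.90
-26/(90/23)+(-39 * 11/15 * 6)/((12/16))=-2119/9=-235.44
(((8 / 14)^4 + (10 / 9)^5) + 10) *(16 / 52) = 3.63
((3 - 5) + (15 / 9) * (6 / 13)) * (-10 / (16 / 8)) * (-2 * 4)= -49.23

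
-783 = -783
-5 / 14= -0.36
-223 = -223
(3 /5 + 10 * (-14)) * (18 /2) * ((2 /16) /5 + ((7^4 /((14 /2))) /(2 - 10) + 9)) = 4246821 /100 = 42468.21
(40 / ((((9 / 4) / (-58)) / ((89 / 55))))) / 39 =-165184 / 3861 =-42.78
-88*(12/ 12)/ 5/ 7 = -88/ 35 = -2.51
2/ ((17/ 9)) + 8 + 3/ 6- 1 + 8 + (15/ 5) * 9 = 1481/ 34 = 43.56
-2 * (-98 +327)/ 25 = -458/ 25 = -18.32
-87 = -87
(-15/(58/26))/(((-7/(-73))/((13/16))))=-185055/3248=-56.98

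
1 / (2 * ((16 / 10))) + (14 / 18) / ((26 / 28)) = 2153 / 1872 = 1.15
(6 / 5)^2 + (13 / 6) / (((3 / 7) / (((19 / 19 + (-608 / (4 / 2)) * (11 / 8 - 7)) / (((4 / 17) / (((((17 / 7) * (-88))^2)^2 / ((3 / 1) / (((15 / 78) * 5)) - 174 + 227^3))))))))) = 147964926613976062996 / 22567729821525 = 6556482.54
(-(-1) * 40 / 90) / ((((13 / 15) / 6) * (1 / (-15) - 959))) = -300 / 93509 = -0.00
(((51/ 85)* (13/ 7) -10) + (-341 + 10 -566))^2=820628.93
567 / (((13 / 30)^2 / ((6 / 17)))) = 3061800 / 2873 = 1065.72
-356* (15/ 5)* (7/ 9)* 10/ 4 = -6230/ 3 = -2076.67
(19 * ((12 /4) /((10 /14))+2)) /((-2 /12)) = -3534 /5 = -706.80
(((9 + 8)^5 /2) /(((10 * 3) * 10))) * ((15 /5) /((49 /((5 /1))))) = 1419857 /1960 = 724.42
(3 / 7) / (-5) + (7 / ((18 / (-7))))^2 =83063 / 11340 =7.32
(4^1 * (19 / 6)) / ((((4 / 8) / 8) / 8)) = 4864 / 3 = 1621.33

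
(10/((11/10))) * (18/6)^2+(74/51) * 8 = 52412/561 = 93.43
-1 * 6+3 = -3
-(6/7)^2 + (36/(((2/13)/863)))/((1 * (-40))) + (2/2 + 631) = -4328939/980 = -4417.28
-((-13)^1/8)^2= -2.64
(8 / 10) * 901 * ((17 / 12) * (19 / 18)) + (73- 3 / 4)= 621061 / 540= 1150.11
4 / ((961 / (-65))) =-260 / 961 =-0.27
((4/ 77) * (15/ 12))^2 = 25/ 5929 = 0.00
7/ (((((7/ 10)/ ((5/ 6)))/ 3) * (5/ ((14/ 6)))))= 35/ 3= 11.67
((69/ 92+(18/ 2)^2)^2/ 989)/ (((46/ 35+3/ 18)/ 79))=886976055/ 2460632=360.47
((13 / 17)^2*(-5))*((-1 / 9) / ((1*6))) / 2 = 845 / 31212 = 0.03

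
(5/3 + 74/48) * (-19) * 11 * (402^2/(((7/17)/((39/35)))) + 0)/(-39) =7519010.87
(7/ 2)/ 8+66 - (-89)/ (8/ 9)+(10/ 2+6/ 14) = 171.99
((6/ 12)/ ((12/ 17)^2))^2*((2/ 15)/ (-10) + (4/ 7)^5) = 5010675353/ 104552985600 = 0.05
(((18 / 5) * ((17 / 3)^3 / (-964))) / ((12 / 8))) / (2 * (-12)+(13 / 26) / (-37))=363562 / 19271565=0.02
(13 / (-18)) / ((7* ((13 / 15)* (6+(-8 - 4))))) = 0.02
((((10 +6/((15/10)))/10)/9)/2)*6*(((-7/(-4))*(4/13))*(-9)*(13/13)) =-147/65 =-2.26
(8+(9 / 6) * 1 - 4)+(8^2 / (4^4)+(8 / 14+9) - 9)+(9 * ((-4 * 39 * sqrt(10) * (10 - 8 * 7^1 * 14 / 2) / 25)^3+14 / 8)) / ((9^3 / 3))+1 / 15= 6098 / 945+15675814489088 * sqrt(10) / 3125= 15862808954.86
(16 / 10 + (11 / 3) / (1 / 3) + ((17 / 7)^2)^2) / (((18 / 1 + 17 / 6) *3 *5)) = 1137736 / 7503125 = 0.15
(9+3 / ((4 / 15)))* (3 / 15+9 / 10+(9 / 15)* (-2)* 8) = -1377 / 8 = -172.12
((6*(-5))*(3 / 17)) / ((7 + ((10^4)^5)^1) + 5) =-45 / 850000000000000000102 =-0.00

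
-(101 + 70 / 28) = -207 / 2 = -103.50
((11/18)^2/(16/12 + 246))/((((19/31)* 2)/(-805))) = -431365/435024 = -0.99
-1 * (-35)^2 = -1225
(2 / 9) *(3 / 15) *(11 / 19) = 22 / 855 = 0.03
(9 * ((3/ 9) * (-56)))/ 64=-21/ 8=-2.62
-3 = -3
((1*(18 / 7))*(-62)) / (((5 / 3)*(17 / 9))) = -30132 / 595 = -50.64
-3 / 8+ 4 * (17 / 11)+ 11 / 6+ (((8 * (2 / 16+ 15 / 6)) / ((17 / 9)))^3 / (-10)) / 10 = -197845729 / 32425800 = -6.10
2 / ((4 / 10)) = 5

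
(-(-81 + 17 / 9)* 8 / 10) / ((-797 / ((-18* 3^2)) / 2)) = 102528 / 3985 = 25.73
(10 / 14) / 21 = 5 / 147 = 0.03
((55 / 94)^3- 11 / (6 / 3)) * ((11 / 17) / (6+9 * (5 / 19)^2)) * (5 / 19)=-1533306555 / 11253582616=-0.14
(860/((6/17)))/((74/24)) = 29240/37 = 790.27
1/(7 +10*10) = 1/107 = 0.01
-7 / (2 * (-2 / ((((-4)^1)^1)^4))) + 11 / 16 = 7179 / 16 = 448.69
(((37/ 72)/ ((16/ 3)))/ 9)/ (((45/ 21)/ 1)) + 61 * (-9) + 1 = -28408061/ 51840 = -548.00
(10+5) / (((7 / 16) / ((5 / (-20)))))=-60 / 7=-8.57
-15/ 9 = -5/ 3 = -1.67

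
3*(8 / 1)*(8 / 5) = 192 / 5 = 38.40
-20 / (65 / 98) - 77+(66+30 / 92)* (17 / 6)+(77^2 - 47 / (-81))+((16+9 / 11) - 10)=6412111367 / 1065636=6017.17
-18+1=-17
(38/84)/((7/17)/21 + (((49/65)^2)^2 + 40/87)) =167206804375/296551273256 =0.56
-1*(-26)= 26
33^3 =35937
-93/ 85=-1.09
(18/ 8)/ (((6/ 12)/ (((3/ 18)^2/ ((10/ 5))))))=1/ 16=0.06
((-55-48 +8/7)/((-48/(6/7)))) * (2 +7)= 6417/392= 16.37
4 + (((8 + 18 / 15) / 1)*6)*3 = 848 / 5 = 169.60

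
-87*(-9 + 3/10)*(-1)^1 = -7569/10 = -756.90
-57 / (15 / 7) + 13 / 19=-2462 / 95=-25.92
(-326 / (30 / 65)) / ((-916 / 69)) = 53.21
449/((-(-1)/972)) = 436428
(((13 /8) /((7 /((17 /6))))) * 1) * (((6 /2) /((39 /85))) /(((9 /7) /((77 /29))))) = 111265 /12528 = 8.88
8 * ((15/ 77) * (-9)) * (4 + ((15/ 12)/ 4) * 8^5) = -11063520/ 77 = -143682.08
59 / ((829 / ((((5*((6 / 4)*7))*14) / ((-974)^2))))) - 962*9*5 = -34045524525795 / 786452404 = -43290.00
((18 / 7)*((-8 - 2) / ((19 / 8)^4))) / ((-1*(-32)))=-23040 / 912247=-0.03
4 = 4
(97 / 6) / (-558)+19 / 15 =20719 / 16740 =1.24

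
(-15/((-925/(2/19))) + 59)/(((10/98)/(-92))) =-934918628/17575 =-53195.94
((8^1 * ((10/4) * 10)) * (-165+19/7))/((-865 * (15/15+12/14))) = 45440/2249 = 20.20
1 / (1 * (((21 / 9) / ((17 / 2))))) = 51 / 14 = 3.64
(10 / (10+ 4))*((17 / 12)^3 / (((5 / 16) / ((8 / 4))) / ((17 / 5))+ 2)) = 417605 / 420714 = 0.99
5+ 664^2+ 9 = 440910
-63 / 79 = -0.80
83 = 83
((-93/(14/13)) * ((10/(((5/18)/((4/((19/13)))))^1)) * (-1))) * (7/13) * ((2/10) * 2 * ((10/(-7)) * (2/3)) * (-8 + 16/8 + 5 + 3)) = -464256/133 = -3490.65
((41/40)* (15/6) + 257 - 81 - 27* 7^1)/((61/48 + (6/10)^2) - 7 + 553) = -12525/657157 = -0.02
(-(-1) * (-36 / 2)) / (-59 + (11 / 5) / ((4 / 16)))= 90 / 251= 0.36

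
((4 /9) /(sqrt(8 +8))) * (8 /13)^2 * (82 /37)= 5248 /56277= 0.09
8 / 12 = 2 / 3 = 0.67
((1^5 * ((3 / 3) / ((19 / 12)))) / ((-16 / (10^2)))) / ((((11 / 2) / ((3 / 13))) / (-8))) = 3600 / 2717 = 1.32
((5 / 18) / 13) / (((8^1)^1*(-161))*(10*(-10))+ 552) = 5 / 30268368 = 0.00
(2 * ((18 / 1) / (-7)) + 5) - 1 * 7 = -50 / 7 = -7.14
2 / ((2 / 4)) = 4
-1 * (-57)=57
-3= -3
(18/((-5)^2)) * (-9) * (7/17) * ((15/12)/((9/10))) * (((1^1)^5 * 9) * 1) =-33.35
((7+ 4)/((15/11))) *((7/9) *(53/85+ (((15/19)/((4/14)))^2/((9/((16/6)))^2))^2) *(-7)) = -47.12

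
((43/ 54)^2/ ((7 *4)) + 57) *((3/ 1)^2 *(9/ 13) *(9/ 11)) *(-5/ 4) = -363.37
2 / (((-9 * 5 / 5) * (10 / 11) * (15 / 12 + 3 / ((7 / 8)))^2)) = -0.01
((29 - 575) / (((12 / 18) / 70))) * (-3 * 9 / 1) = 1547910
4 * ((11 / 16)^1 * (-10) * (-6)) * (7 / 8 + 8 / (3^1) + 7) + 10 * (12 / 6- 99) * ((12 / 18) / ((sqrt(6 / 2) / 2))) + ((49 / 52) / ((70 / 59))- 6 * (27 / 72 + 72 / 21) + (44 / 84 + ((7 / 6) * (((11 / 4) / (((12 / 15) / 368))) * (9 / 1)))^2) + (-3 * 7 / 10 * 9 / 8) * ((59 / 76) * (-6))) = 146419910031677 / 829920- 3880 * sqrt(3) / 9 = 176425788.42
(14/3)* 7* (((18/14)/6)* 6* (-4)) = -168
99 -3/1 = 96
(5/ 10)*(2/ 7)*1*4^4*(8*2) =4096/ 7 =585.14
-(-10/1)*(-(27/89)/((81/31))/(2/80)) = -12400/267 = -46.44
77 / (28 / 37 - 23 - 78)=-2849 / 3709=-0.77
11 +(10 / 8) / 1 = 49 / 4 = 12.25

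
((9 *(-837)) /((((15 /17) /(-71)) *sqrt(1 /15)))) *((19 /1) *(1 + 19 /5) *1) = 1382034312 *sqrt(15) /25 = 214103834.97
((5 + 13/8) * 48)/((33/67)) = 7102/11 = 645.64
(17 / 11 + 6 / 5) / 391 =151 / 21505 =0.01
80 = 80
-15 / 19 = -0.79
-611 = -611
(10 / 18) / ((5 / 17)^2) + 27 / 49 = 15376 / 2205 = 6.97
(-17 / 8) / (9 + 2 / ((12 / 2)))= -0.23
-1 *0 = 0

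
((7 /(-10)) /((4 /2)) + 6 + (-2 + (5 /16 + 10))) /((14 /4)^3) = 0.33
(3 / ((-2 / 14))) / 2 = -10.50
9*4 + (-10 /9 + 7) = 377 /9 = 41.89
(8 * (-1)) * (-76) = 608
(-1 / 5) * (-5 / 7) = 1 / 7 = 0.14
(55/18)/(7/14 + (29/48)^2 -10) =-7040/21047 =-0.33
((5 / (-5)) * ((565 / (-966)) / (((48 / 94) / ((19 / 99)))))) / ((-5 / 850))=-42886325 / 1147608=-37.37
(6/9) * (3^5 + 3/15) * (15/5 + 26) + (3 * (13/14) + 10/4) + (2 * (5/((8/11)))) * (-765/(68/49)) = -4825859/1680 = -2872.54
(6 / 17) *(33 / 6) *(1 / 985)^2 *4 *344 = 45408 / 16493825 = 0.00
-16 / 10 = -8 / 5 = -1.60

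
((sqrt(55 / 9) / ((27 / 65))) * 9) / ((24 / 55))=3575 * sqrt(55) / 216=122.74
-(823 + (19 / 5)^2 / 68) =-1399461 / 1700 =-823.21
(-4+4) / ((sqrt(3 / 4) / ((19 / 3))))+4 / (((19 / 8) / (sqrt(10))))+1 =6.33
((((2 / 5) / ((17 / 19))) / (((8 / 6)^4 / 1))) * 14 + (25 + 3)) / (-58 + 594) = 163093 / 2915840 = 0.06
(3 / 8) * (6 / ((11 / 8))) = 18 / 11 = 1.64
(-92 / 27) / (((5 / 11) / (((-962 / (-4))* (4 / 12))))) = -243386 / 405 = -600.95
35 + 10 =45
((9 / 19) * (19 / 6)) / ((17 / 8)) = 12 / 17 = 0.71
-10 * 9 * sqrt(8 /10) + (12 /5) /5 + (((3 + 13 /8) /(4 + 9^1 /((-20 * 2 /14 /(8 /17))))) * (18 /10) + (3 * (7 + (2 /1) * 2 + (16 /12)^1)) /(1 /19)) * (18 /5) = 54424137 /21400-36 * sqrt(5) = 2462.69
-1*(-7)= 7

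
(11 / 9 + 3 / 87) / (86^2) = 0.00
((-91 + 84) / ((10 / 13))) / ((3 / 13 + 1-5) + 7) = -169 / 60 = -2.82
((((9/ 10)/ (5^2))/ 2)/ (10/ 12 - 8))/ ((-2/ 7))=189/ 21500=0.01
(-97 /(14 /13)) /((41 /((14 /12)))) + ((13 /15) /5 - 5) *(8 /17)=-1010869 /209100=-4.83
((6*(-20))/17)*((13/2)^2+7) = -5910/17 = -347.65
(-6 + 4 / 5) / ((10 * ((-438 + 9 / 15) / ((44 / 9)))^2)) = -25168 / 387420489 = -0.00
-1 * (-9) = 9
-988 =-988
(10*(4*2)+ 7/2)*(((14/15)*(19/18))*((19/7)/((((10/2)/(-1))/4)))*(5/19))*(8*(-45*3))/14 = 25384/7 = 3626.29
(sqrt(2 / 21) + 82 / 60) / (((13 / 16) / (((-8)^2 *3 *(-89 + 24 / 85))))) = -158300672 / 5525 - 7721984 *sqrt(42) / 7735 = -35121.54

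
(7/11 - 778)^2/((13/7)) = 511837207/1573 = 325389.20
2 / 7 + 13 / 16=123 / 112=1.10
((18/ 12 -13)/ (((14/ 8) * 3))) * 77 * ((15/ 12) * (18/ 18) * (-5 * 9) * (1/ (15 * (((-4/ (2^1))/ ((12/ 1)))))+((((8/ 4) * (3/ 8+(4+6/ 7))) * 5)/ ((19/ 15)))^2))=9160891207215/ 566048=16183947.66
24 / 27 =8 / 9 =0.89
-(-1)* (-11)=-11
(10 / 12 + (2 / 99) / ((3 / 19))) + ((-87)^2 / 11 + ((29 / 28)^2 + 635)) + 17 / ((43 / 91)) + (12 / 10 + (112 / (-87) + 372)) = 2516002748771 / 1451807280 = 1733.01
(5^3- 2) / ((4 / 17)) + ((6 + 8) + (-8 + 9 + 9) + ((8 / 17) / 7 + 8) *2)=267933 / 476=562.88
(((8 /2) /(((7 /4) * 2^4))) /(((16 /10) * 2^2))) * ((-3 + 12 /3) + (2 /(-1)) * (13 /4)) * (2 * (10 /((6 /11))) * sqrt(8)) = -3025 * sqrt(2) /336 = -12.73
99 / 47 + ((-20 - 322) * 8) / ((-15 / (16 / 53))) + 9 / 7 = 5096508 / 87185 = 58.46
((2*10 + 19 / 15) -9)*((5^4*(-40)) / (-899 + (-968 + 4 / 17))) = 3128000 / 19041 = 164.28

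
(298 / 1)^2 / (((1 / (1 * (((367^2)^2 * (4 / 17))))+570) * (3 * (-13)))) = -6444018469326736 / 1613108988031983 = -3.99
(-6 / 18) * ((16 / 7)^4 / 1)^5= -5050304.90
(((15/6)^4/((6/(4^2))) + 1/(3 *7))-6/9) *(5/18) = 21745/756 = 28.76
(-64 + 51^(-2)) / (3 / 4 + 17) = -665852 / 184671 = -3.61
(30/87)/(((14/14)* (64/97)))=485/928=0.52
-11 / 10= -1.10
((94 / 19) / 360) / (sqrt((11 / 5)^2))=47 / 7524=0.01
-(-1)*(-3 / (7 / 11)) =-33 / 7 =-4.71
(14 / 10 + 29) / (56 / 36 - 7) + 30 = 5982 / 245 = 24.42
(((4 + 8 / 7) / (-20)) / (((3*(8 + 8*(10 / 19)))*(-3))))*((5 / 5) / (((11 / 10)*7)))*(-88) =-38 / 1421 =-0.03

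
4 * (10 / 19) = 40 / 19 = 2.11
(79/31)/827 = 79/25637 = 0.00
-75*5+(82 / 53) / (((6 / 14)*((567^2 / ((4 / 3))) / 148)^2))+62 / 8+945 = 48828544158010615 / 84515004834372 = 577.75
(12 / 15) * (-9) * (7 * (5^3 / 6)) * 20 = -21000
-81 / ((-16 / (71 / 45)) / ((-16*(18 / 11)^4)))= -67079664 / 73205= -916.33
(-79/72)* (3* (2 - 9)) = 553/24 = 23.04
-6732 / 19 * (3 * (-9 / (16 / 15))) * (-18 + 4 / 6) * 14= -41351310 / 19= -2176384.74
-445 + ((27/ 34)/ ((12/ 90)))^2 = -409.53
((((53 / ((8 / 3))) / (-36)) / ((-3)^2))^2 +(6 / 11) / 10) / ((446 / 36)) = 2393983 / 508654080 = 0.00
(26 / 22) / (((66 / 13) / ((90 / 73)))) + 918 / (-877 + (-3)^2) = -2954157 / 3833522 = -0.77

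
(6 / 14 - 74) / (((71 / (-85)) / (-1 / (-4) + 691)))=17291125 / 284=60884.24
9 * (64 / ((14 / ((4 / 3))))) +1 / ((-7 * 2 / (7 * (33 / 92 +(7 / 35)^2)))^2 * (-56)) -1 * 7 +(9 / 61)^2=211106297612031 / 4409236160000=47.88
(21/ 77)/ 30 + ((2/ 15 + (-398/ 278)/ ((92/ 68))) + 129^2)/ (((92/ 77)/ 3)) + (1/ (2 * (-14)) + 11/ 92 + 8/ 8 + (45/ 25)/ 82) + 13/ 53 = 41782.42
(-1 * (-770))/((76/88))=16940/19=891.58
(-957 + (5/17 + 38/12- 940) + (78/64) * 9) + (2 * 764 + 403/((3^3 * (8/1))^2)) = -281221423/793152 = -354.56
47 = 47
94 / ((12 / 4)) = 94 / 3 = 31.33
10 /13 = 0.77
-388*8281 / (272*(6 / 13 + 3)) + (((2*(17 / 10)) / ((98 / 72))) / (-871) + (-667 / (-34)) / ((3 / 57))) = -23352391709 / 7682220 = -3039.80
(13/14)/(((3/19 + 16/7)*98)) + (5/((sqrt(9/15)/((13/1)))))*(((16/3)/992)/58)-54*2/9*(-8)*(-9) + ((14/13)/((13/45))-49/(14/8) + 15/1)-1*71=-781948589/828100 + 65*sqrt(15)/32364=-944.26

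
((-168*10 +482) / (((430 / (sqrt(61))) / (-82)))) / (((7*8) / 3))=73677*sqrt(61) / 6020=95.59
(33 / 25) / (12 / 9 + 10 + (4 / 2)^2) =0.09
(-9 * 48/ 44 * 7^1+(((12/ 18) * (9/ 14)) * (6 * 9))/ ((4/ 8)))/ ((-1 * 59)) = 1728/ 4543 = 0.38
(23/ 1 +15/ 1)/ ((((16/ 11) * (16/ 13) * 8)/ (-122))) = -165737/ 512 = -323.71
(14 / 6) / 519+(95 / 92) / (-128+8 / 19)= -416443 / 115741152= -0.00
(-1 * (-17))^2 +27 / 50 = 14477 / 50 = 289.54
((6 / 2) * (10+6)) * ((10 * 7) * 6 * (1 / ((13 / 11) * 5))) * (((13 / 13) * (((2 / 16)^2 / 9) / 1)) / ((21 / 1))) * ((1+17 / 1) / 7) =66 / 91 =0.73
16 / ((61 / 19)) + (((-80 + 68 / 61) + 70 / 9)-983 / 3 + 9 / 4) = -859823 / 2196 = -391.54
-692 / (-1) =692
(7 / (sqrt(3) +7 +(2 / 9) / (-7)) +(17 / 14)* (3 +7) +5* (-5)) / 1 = -14918067 / 1265698 -27783* sqrt(3) / 180814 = -12.05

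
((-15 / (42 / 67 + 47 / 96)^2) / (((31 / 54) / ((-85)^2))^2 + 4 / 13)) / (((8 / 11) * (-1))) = 1688467102888737600000 / 31397355921780035173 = 53.78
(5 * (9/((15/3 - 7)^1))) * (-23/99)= 5.23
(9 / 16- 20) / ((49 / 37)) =-11507 / 784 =-14.68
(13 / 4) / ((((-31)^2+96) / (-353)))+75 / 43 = 0.66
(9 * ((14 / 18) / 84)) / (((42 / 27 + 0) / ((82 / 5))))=123 / 140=0.88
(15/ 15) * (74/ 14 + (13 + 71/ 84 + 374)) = 33023/ 84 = 393.13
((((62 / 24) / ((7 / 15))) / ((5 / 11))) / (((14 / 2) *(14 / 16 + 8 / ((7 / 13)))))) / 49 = 682 / 302183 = 0.00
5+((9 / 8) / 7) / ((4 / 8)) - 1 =121 / 28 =4.32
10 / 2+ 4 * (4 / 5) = 41 / 5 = 8.20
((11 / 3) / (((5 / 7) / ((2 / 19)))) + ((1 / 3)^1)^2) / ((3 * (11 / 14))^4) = 21397712 / 1013962455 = 0.02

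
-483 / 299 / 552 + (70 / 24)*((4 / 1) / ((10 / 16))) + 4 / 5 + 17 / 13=745279 / 35880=20.77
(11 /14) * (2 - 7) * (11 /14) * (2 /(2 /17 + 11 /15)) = -154275 /21266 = -7.25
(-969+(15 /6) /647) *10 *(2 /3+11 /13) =-369894895 /25233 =-14659.17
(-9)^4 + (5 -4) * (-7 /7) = 6560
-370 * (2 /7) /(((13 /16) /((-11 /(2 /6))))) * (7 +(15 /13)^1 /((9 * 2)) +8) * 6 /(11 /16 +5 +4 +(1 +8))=7345536000 /353717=20766.70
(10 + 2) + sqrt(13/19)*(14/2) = 7*sqrt(247)/19 + 12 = 17.79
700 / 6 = 350 / 3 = 116.67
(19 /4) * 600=2850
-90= -90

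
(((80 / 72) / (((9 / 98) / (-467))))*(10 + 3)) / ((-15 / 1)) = 1189916 / 243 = 4896.77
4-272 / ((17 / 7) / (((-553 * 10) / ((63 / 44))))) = 3893156 / 9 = 432572.89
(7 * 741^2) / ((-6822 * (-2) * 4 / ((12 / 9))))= 427063 / 4548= 93.90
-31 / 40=-0.78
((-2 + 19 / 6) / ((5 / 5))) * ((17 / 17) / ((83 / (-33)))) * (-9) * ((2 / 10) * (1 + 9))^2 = 1386 / 83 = 16.70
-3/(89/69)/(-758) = 207/67462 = 0.00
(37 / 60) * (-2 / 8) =-37 / 240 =-0.15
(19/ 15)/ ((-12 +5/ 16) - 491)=-304/ 120645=-0.00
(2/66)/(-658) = -1/21714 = -0.00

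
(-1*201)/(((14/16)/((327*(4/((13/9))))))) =-18929376/91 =-208015.12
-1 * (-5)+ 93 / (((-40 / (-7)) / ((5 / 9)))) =337 / 24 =14.04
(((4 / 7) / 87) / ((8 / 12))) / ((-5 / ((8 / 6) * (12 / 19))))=-32 / 19285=-0.00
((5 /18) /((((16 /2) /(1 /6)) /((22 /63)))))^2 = 3025 /740710656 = 0.00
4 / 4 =1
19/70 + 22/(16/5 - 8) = -1811/420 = -4.31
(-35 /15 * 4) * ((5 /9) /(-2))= 70 /27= 2.59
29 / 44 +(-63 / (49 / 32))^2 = 3650957 / 2156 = 1693.39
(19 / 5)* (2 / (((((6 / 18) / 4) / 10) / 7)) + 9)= 6418.20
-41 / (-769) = 41 / 769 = 0.05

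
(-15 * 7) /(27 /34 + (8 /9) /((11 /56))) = -70686 /3581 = -19.74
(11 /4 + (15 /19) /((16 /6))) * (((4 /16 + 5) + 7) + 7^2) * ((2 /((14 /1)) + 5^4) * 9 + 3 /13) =8297170665 /7904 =1049743.25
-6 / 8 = -3 / 4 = -0.75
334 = 334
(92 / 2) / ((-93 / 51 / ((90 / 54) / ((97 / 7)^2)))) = -191590 / 875037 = -0.22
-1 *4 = -4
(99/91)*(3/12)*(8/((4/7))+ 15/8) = 12573/2912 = 4.32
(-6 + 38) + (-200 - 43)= -211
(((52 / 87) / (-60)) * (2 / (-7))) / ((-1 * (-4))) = 13 / 18270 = 0.00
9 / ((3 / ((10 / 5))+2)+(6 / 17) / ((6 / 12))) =306 / 143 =2.14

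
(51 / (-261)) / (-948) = 17 / 82476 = 0.00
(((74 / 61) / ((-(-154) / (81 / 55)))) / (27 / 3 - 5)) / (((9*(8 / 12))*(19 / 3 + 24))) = 2997 / 188067880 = 0.00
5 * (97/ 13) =485/ 13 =37.31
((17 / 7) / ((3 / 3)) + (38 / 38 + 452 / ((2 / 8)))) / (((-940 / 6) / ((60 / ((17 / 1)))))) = -228240 / 5593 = -40.81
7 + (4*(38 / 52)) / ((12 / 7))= 679 / 78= 8.71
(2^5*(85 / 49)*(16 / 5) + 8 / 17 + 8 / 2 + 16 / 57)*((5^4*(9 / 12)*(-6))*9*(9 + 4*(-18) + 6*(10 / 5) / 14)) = 31784069418750 / 110789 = 286888313.99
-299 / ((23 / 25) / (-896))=291200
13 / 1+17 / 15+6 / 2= 257 / 15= 17.13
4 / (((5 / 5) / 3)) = 12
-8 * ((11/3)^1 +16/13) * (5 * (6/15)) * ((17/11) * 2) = -103904/429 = -242.20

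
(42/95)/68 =21/3230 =0.01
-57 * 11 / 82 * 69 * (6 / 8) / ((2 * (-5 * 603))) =14421 / 219760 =0.07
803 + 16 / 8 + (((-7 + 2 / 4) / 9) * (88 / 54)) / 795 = 155513639 / 193185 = 805.00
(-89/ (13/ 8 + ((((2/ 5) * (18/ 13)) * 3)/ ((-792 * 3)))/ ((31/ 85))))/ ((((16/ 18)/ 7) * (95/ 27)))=-31957497/ 260395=-122.73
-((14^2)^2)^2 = -1475789056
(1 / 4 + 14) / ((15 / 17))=323 / 20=16.15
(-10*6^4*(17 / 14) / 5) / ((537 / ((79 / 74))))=-290088 / 46361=-6.26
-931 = -931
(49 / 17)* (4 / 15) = 0.77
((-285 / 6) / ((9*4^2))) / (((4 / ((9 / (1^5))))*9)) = -95 / 1152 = -0.08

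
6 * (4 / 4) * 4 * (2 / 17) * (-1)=-48 / 17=-2.82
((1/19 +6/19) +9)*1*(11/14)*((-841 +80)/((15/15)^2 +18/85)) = -63326615/13699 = -4622.72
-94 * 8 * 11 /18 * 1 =-4136 /9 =-459.56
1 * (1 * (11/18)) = 11/18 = 0.61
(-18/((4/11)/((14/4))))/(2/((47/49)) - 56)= 4653/1448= 3.21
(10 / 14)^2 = 25 / 49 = 0.51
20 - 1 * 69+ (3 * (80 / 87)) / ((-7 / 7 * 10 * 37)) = -52585 / 1073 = -49.01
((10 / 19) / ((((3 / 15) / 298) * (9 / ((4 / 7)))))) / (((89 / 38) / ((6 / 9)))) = 14.17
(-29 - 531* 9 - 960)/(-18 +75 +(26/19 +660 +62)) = -109592/14827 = -7.39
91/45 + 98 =4501/45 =100.02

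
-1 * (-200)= 200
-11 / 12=-0.92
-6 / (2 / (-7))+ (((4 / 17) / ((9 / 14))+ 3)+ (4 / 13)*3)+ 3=56267 / 1989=28.29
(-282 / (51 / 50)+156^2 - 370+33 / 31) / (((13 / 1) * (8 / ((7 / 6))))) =87394601 / 328848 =265.76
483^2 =233289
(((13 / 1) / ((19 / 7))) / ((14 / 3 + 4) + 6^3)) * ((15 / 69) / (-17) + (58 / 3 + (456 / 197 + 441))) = 4864233010 / 493203881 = 9.86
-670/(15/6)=-268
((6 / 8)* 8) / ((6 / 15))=15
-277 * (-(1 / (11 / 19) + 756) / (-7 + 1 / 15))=-34631925 / 1144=-30272.66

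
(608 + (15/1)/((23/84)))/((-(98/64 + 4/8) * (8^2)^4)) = -0.00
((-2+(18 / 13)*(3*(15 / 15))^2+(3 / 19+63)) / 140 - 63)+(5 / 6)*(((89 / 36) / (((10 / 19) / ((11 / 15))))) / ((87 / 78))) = -9731257811 / 162456840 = -59.90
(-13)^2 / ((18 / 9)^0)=169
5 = 5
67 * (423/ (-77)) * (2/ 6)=-9447/ 77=-122.69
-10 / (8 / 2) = -5 / 2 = -2.50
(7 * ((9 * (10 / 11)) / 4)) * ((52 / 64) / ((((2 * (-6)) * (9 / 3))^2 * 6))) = 455 / 304128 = 0.00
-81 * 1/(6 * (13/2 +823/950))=-12825/6998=-1.83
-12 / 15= -4 / 5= -0.80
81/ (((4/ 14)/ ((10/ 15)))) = 189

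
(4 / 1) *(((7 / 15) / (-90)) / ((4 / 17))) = -119 / 1350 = -0.09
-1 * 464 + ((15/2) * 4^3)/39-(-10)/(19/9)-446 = -220560/247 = -892.96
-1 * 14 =-14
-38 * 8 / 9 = -304 / 9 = -33.78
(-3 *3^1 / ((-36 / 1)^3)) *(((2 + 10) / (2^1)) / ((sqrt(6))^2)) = 1 / 5184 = 0.00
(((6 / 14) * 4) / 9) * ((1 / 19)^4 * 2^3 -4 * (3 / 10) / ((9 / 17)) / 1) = -17723176 / 41051115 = -0.43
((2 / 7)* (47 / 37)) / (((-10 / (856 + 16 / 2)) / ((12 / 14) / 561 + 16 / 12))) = -70955712 / 1695155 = -41.86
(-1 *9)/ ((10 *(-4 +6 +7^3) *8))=-3/ 9200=-0.00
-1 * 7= -7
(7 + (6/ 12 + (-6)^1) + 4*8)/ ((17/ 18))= 603/ 17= 35.47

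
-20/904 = -5/226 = -0.02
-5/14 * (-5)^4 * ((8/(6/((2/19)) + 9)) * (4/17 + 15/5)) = -31250/357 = -87.54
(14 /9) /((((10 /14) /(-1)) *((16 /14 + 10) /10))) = -686 /351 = -1.95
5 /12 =0.42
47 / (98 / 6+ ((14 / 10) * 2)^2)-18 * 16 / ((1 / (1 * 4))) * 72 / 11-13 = -7551.42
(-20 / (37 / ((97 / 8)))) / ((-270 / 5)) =485 / 3996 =0.12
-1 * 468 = -468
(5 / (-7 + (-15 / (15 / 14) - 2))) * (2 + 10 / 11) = -160 / 253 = -0.63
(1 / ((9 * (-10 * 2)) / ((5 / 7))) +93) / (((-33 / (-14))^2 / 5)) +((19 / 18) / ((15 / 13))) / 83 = 680876411 / 8134830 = 83.70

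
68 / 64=17 / 16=1.06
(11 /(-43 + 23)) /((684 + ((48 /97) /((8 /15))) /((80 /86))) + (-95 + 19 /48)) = -12804 /13744355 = -0.00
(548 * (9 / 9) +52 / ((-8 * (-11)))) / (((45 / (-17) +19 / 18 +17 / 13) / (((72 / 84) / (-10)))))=72015723 / 434665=165.68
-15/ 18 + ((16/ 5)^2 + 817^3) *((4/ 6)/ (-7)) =-51937003.05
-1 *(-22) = 22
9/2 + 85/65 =5.81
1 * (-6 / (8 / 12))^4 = 6561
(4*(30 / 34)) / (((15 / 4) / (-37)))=-592 / 17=-34.82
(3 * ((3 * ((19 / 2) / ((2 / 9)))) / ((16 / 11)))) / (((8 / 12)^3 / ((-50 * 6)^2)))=2571091875 / 32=80346621.09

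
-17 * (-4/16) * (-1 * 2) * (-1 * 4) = 34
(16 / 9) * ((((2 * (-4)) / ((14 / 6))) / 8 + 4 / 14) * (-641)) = 10256 / 63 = 162.79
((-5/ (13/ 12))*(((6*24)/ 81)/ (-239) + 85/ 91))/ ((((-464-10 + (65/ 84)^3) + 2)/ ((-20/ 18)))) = -113760908800/ 11288543850233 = -0.01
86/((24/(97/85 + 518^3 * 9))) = 4482486586.09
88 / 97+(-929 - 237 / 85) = -7675114 / 8245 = -930.88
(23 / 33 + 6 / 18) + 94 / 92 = 3115 / 1518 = 2.05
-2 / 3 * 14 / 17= -28 / 51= -0.55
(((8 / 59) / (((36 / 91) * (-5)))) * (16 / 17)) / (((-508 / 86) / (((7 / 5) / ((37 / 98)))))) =42949088 / 1060446825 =0.04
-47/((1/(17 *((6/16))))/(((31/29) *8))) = -74307/29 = -2562.31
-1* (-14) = 14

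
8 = 8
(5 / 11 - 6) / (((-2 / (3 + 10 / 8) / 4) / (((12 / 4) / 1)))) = 3111 / 22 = 141.41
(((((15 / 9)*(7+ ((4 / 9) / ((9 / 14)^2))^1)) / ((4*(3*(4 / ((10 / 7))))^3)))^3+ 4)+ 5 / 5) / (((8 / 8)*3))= 3968677754660319888847465 / 2381206565663869521199104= 1.67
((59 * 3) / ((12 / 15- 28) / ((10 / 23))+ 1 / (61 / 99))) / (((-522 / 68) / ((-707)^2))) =1529113068350 / 8084823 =189133.77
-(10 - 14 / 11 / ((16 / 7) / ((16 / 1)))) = -12 / 11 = -1.09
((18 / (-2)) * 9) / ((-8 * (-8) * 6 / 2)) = -27 / 64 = -0.42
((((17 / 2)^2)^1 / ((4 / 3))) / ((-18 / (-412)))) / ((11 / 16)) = 59534 / 33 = 1804.06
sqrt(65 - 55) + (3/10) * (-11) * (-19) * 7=sqrt(10) + 4389/10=442.06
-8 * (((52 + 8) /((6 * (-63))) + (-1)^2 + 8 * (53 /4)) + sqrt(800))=-53848 /63 - 160 * sqrt(2)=-1081.00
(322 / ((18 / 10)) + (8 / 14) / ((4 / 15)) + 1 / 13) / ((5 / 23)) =3411544 / 4095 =833.10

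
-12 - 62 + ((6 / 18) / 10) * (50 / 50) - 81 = -154.97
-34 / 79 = -0.43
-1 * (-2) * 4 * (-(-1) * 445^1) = 3560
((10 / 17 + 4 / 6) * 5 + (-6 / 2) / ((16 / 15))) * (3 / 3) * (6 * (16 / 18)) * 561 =31075 / 3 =10358.33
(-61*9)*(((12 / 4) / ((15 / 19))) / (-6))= 3477 / 10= 347.70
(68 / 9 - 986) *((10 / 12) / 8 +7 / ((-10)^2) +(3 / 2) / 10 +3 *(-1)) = 14138033 / 5400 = 2618.15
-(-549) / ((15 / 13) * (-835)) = -0.57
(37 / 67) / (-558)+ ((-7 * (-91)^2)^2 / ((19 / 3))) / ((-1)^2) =376870293315359 / 710334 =530553645.63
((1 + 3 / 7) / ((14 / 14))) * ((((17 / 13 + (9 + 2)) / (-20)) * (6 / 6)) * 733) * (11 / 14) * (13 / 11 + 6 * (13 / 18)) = -58640 / 21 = -2792.38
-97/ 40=-2.42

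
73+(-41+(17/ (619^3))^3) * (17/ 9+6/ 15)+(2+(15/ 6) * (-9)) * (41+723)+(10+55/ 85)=-53319481120414872360048572199562/ 3402170085564068067037590645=-15672.20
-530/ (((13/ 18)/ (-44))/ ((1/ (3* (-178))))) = -60.47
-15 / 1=-15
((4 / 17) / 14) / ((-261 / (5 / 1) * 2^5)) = -5 / 496944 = -0.00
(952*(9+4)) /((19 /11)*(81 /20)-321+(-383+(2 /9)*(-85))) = -24504480 /1417469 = -17.29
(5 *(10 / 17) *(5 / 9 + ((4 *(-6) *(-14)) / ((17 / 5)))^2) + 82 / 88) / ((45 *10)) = 63.84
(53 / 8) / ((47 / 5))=265 / 376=0.70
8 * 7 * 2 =112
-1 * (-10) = 10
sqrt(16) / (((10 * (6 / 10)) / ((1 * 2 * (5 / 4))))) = 1.67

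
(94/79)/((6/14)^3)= 32242/2133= 15.12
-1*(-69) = 69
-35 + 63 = 28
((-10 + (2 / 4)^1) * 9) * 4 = -342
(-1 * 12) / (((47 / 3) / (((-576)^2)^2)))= -3962711310336 / 47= -84313006602.89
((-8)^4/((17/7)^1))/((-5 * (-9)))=28672/765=37.48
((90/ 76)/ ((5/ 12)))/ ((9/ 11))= 66/ 19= 3.47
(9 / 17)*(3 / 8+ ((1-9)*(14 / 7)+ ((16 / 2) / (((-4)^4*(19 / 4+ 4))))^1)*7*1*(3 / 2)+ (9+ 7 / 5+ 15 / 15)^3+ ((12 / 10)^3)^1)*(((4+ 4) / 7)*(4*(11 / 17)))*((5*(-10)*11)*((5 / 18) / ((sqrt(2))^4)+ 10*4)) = -183714289473 / 4046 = -45406398.78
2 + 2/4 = 5/2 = 2.50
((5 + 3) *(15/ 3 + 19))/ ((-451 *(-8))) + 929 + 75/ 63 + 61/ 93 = 930.90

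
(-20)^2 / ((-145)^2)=16 / 841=0.02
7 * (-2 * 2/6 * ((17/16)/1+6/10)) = -931/120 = -7.76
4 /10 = 2 /5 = 0.40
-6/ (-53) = 6/ 53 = 0.11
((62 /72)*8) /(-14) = -31 /63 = -0.49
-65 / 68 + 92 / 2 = 3063 / 68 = 45.04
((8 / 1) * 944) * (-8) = -60416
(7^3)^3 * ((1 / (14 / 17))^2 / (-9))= -238003927 / 36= -6611220.19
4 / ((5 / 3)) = 12 / 5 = 2.40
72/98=36/49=0.73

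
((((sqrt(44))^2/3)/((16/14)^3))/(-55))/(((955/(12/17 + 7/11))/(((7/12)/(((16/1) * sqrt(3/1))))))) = -602651 * sqrt(3)/197500723200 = -0.00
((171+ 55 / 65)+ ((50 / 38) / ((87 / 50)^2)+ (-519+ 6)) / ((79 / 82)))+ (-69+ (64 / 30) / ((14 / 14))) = -315363706357 / 738469485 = -427.05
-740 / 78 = -370 / 39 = -9.49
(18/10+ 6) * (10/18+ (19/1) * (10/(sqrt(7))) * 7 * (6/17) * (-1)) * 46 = 598/3 - 409032 * sqrt(7)/17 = -63459.31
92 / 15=6.13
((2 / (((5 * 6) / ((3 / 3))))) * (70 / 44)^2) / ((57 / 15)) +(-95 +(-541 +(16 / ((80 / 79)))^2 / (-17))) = -7628692483 / 11724900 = -650.64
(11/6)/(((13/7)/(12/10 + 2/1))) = 3.16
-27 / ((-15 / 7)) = 63 / 5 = 12.60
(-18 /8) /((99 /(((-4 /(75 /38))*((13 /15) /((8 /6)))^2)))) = 3211 /165000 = 0.02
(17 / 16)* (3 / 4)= 51 / 64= 0.80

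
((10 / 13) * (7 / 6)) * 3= 35 / 13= 2.69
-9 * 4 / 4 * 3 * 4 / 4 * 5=-135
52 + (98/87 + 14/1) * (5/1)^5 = 4117024/87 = 47322.11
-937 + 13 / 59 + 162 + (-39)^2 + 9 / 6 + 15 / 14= 309251 / 413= 748.79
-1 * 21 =-21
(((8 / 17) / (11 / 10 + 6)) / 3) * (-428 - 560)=-79040 / 3621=-21.83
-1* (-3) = 3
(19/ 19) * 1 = 1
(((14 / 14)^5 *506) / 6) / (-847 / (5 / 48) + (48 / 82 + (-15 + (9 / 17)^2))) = -14988985 / 1447711002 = -0.01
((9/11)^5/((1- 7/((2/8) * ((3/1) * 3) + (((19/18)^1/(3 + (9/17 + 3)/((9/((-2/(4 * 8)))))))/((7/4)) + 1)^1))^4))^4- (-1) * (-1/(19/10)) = -8627657174766468105031519655109951310446499070984496095342372870440811680801421229392564581340597215208311/16766156015028841327109201542262406111885569620025093752197934253386297480941583418016947974300965975586339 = -0.51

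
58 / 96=29 / 48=0.60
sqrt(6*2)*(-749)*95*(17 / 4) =-1047574.64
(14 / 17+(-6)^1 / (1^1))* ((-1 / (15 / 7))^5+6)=-399470984 / 12909375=-30.94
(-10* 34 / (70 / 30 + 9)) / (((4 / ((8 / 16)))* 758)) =-15 / 3032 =-0.00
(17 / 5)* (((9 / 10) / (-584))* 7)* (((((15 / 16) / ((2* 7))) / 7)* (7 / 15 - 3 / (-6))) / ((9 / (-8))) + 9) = -539291 / 1635200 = -0.33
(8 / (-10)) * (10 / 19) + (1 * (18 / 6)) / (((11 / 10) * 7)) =-46 / 1463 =-0.03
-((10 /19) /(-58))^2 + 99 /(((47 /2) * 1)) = 60111823 /14269247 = 4.21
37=37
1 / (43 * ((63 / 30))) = 10 / 903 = 0.01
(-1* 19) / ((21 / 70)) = -190 / 3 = -63.33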